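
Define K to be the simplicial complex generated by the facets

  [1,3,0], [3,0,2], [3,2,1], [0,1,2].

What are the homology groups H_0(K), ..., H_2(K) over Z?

H_0 ≅ Z,  H_1 = 0,  H_2 ≅ Z.

K has 4 vertices, 6 edges, 4 triangles.
rank ∂_0 = 0, rank ∂_1 = 3 ⇒ b_0 = 4 − 0 − 3 = 1; all invariant factors of ∂_1 are 1 so no torsion. So H_0 = Z.
rank ∂_1 = 3, rank ∂_2 = 3 ⇒ b_1 = 6 − 3 − 3 = 0; all invariant factors of ∂_2 are 1 so no torsion. So H_1 = 0.
rank ∂_2 = 3, rank ∂_3 = 0 ⇒ b_2 = 4 − 3 − 0 = 1. So H_2 = Z.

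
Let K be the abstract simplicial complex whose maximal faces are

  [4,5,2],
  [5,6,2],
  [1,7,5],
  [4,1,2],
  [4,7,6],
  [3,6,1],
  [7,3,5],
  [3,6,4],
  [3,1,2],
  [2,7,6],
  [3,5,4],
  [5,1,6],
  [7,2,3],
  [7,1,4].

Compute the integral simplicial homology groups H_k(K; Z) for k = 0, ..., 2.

H_0 ≅ Z,  H_1 ≅ Z^2,  H_2 ≅ Z.

Take the total order 1 < 2 < 3 < 4 < 5 < 6 < 7 on the vertex set. Then K (dimension 2) consists of the simplices:

  0-simplices (7): [1], [2], [3], [4], [5], [6], [7]
  1-simplices (21): [1,2], [1,3], [1,4], [1,5], [1,6], [1,7], [2,3], [2,4], [2,5], [2,6], [2,7], [3,4], [3,5], [3,6], [3,7], [4,5], [4,6], [4,7], [5,6], [5,7], [6,7]
  2-simplices (14): [1,2,3], [1,2,4], [1,3,6], [1,4,7], [1,5,6], [1,5,7], [2,3,7], [2,4,5], [2,5,6], [2,6,7], [3,4,5], [3,4,6], [3,5,7], [4,6,7]

Hence C_0 ≅ Z^7, C_1 ≅ Z^21, C_2 ≅ Z^14.

The boundary map ∂_1: C_1 → C_0 sends each edge [p,q] (with p < q) to q − p.
The resulting 7×21 matrix has rank 6, and its Smith normal form has invariant factors (1,1,1,1,1,1).

Boundary ∂_2: C_2 → C_1 maps a triangle to the signed sum of its edges. For instance
  ∂[1,4,7] = [4,7] − [1,7] + [1,4],
  ∂[3,5,7] = [5,7] − [3,7] + [3,5].
As a 21×14 matrix over Z this has rank 13, with invariant factors (1,1,1,1,1,1,1,1,1,1,1,1,1).

Computing H_k = (kernel of ∂_k) / (image of ∂_{k+1}):

  H_0: rank C_0 − rank ∂_1 = 7 − 6 = 1, and the invariant factors of ∂_1 are all 1, so H_0 ≅ Z.
  H_1: rank ker ∂_1 − rank ∂_2 = (21 − 6) − 13 = 2, and the invariant factors of ∂_2 are all 1, so H_1 ≅ Z^2.
  H_2: rank ker ∂_2 − rank ∂_3 = (14 − 13) − 0 = 1, and there is no ∂_3, so H_2 ≅ Z.

(K is a triangulation of the torus T^2.)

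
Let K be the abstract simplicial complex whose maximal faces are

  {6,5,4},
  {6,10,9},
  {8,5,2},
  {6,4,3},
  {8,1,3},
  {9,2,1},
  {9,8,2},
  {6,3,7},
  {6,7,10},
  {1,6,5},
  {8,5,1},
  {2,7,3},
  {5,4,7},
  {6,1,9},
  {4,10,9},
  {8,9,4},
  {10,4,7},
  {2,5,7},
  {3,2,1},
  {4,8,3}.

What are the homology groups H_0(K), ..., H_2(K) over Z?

H_0 = Z,  H_1 = Z ⊕ Z_2,  H_2 = 0.

Take the total order 1 < 2 < 3 < 4 < 5 < 6 < 7 < 8 < 9 < 10 on the vertex set. Then K (dimension 2) consists of the simplices:

  0-simplices (10): [1], [2], [3], [4], [5], [6], [7], [8], [9], [10]
  1-simplices (30): (30 of them)
  2-simplices (20): (20 of them)

so the chain groups are C_0 ≅ Z^10, C_1 ≅ Z^30, C_2 ≅ Z^20.

The boundary map ∂_1: C_1 → C_0 is given by ∂[p,q] = [q] − [p].
As a 10×30 matrix over Z this has rank 9, with invariant factors (1,1,1,1,1,1,1,1,1).

∂_2: C_2 → C_1 acts by ∂[p,q,r] = [q,r] − [p,r] + [p,q]. For instance
  ∂[4,8,9] = [8,9] − [4,9] + [4,8],
  ∂[1,2,3] = [2,3] − [1,3] + [1,2].
The resulting 30×20 matrix has rank 20, and its Smith normal form has invariant factors (1,1,1,1,1,1,1,1,1,1,1,1,1,1,1,1,1,1,1,2).

From H_k ≅ ker(∂_k) / im(∂_{k+1}) we obtain:

  H_0: rank C_0 − rank ∂_1 = 10 − 9 = 1, and the invariant factors of ∂_1 are all 1, so H_0 = Z.
  H_1: rank ker ∂_1 − rank ∂_2 = (30 − 9) − 20 = 1, and ∂_2 has invariant factor 2 > 1, so H_1 = Z ⊕ Z_2.
  H_2: rank ker ∂_2 − rank ∂_3 = (20 − 20) − 0 = 0, and there is no ∂_3, so H_2 = 0.

As a check, the Euler characteristic is 10 − 30 + 20 = 0, which agrees with 1 − 1 + 0 = 0.
(K is a triangulation of the Klein bottle.)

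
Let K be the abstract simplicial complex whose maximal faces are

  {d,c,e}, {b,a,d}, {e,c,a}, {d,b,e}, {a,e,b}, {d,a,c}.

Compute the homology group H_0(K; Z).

We work with the vertex ordering a < b < c < d < e. The simplices of K, each written with vertices in increasing order, are:

  0-simplices (5): a, b, c, d, e
  1-simplices (9): ab, ac, ad, ae, bd, be, cd, ce, de
  2-simplices (6): abd, abe, acd, ace, bde, cde

Hence C_0 ≅ Z^5, C_1 ≅ Z^9, C_2 ≅ Z^6.

The boundary map ∂_1: C_1 → C_0 is given by ∂[p,q] = [q] − [p]. For instance
  ∂de = e − d.
The resulting 5×9 matrix has rank 4, and its Smith normal form has invariant factors (1,1,1,1).

∂_2: C_2 → C_1 acts by ∂[p,q,r] = [q,r] − [p,r] + [p,q]. For instance
  ∂cde = de − ce + cd,
  ∂abe = be − ae + ab.
This gives a 9×6 integer matrix of rank 5; reducing to Smith normal form yields diagonal entries (1,1,1,1,1).

Now H_k = ker ∂_k / im ∂_{k+1}, so:

  H_0: rank C_0 − rank ∂_1 = 5 − 4 = 1, and the invariant factors of ∂_1 are all 1, so H_0 ≅ Z.

H_0 ≅ Z.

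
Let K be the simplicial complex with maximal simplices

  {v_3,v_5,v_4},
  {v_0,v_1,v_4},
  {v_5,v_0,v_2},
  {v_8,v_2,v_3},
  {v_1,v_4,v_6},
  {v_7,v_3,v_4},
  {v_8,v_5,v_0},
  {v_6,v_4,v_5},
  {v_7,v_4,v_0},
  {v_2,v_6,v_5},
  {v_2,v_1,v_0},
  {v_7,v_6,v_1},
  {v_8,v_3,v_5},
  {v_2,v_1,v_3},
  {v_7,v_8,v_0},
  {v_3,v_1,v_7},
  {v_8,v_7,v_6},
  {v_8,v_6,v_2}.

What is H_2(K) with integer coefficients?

H_2 ≅ 0.

Take the total order v_0 < v_1 < v_2 < v_3 < v_4 < v_5 < v_6 < v_7 < v_8 on the vertex set. Then K (dimension 2) consists of the simplices:

  0-simplices (9): [v_0], [v_1], [v_2], [v_3], [v_4], [v_5], [v_6], [v_7], [v_8]
  1-simplices (27): (27 of them)
  2-simplices (18): (18 of them)

Hence C_0 ≅ Z^9, C_1 ≅ Z^27, C_2 ≅ Z^18.

The boundary map ∂_1: C_1 → C_0 sends each edge [p,q] (with p < q) to q − p.
This gives a 9×27 integer matrix of rank 8; reducing to Smith normal form yields diagonal entries (1,1,1,1,1,1,1,1).

∂_2: C_2 → C_1 sends each 2-simplex [p,q,r] to [q,r] − [p,r] + [p,q]. For instance
  ∂[v_0,v_4,v_7] = [v_4,v_7] − [v_0,v_7] + [v_0,v_4],
  ∂[v_1,v_3,v_7] = [v_3,v_7] − [v_1,v_7] + [v_1,v_3].
As a 27×18 matrix over Z this has rank 18, with invariant factors (1,1,1,1,1,1,1,1,1,1,1,1,1,1,1,1,1,2).

Reading off H_k = ker ∂_k / im ∂_{k+1}:

  H_2: rank ker ∂_2 − rank ∂_3 = (18 − 18) − 0 = 0, and there is no ∂_3, so H_2 ≅ 0.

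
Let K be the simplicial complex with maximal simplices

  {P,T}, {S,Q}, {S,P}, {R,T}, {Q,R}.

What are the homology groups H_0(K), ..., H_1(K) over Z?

We work with the vertex ordering P < Q < R < S < T. The simplices of K, each written with vertices in increasing order, are:

  0-simplices (5): P, Q, R, S, T
  1-simplices (5): PS, PT, QR, QS, RT

giving chain groups C_0 ≅ Z^5, C_1 ≅ Z^5.

The boundary map ∂_1: C_1 → C_0 is given by ∂[p,q] = [q] − [p].
The resulting 5×5 matrix has rank 4, and its Smith normal form has invariant factors (1,1,1,1).

Reading off H_k = ker ∂_k / im ∂_{k+1}:

  H_0: rank C_0 − rank ∂_1 = 5 − 4 = 1, and the invariant factors of ∂_1 are all 1, so H_0 ≅ Z.
  H_1: rank ker ∂_1 − rank ∂_2 = (5 − 4) − 0 = 1, and there is no ∂_2, so H_1 ≅ Z.

(K is a triangulation of the circle S^1.)

H_0 = Z,  H_1 = Z.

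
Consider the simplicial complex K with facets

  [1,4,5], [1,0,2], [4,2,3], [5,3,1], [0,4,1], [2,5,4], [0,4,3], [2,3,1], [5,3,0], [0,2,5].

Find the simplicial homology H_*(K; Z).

Fix the vertex order 0 < 1 < 2 < 3 < 4 < 5 and write every simplex with vertices in increasing order. Then dim K = 2 and the simplices of K are:

  0-simplices (6): [0], [1], [2], [3], [4], [5]
  1-simplices (15): [0,1], [0,2], [0,3], [0,4], [0,5], [1,2], [1,3], [1,4], [1,5], [2,3], [2,4], [2,5], [3,4], [3,5], [4,5]
  2-simplices (10): [0,1,2], [0,1,4], [0,2,5], [0,3,4], [0,3,5], [1,2,3], [1,3,5], [1,4,5], [2,3,4], [2,4,5]

giving chain groups C_0 ≅ Z^6, C_1 ≅ Z^15, C_2 ≅ Z^10.

∂_1: C_1 → C_0 maps an edge to its endpoints' difference, ∂[p,q] = q − p. For instance
  ∂[1,2] = [2] − [1].
The 6×15 boundary matrix has rank 5 and Smith normal form diag(1,1,1,1,1).

∂_2: C_2 → C_1 acts by ∂[p,q,r] = [q,r] − [p,r] + [p,q]. For instance
  ∂[0,3,4] = [3,4] − [0,4] + [0,3],
  ∂[2,3,4] = [3,4] − [2,4] + [2,3].
As a 15×10 matrix over Z this has rank 10, with invariant factors (1,1,1,1,1,1,1,1,1,2).

Reading off H_k = ker ∂_k / im ∂_{k+1}:

  H_0: rank C_0 − rank ∂_1 = 6 − 5 = 1, and the invariant factors of ∂_1 are all 1, so H_0 ≅ Z.
  H_1: rank ker ∂_1 − rank ∂_2 = (15 − 5) − 10 = 0, and ∂_2 has invariant factor 2 > 1, so H_1 ≅ Z/2.
  H_2: rank ker ∂_2 − rank ∂_3 = (10 − 10) − 0 = 0, and there is no ∂_3, so H_2 ≅ 0.

As a check, the Euler characteristic is 6 − 15 + 10 = 1, which agrees with 1 − 0 + 0 = 1.

H_0 ≅ Z,  H_1 ≅ Z/2,  H_2 = 0.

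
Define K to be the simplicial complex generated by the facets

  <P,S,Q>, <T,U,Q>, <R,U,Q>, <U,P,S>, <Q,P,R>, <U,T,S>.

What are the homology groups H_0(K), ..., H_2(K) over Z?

K has 6 vertices, 12 edges, 6 triangles.
rank ∂_0 = 0, rank ∂_1 = 5 ⇒ b_0 = 6 − 0 − 5 = 1; all invariant factors of ∂_1 are 1 so no torsion. So H_0 = Z.
rank ∂_1 = 5, rank ∂_2 = 6 ⇒ b_1 = 12 − 5 − 6 = 1; all invariant factors of ∂_2 are 1 so no torsion. So H_1 = Z.
rank ∂_2 = 6, rank ∂_3 = 0 ⇒ b_2 = 6 − 6 − 0 = 0. So H_2 = 0.

H_0 ≅ Z,  H_1 ≅ Z,  H_2 = 0.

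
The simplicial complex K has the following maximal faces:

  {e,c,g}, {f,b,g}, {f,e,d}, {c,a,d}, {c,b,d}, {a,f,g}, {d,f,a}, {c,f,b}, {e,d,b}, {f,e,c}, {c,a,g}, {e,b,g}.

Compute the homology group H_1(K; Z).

We work with the vertex ordering a < b < c < d < e < f < g. The simplices of K, each written with vertices in increasing order, are:

  0-simplices (7): a, b, c, d, e, f, g
  1-simplices (18): ac, ad, af, ag, bc, bd, be, bf, bg, cd, ce, cf, cg, de, df, ef, eg, fg
  2-simplices (12): acd, acg, adf, afg, bcd, bcf, bde, beg, bfg, cef, ceg, def

giving chain groups C_0 ≅ Z^7, C_1 ≅ Z^18, C_2 ≅ Z^12.

Boundary ∂_1: C_1 → C_0 sends each edge [p,q] (with p < q) to q − p.
The 7×18 boundary matrix has rank 6 and Smith normal form diag(1,1,1,1,1,1).

∂_2: C_2 → C_1 maps a triangle to the signed sum of its edges. For instance
  ∂beg = eg − bg + be,
  ∂adf = df − af + ad.
The 18×12 boundary matrix has rank 12 and Smith normal form diag(1,1,1,1,1,1,1,1,1,1,1,2).

From H_k ≅ ker(∂_k) / im(∂_{k+1}) we obtain:

  H_1: rank ker ∂_1 − rank ∂_2 = (18 − 6) − 12 = 0, and ∂_2 has invariant factor 2 > 1, so H_1 ≅ Z/2.

(K is a triangulation of the real projective plane RP^2.)

H_1 = Z/2.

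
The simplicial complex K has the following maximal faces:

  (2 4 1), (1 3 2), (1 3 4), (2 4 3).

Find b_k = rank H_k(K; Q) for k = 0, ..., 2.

b_0 = 1, b_1 = 0, b_2 = 1.

Fix the vertex order 1 < 2 < 3 < 4 and write every simplex with vertices in increasing order. Then dim K = 2 and the simplices of K are:

  0-simplices (4): [1], [2], [3], [4]
  1-simplices (6): [1,2], [1,3], [1,4], [2,3], [2,4], [3,4]
  2-simplices (4): [1,2,3], [1,2,4], [1,3,4], [2,3,4]

Hence C_0 ≅ Z^4, C_1 ≅ Z^6, C_2 ≅ Z^4.

∂_1: C_1 → C_0 is given by ∂[p,q] = [q] − [p].
This gives a 4×6 integer matrix of rank 3; reducing to Smith normal form yields diagonal entries (1,1,1).

Boundary ∂_2: C_2 → C_1 acts by ∂[p,q,r] = [q,r] − [p,r] + [p,q]. For instance
  ∂[1,2,3] = [2,3] − [1,3] + [1,2],
  ∂[1,2,4] = [2,4] − [1,4] + [1,2].
As a 6×4 matrix over Z this has rank 3, with invariant factors (1,1,1).

Reading off H_k = ker ∂_k / im ∂_{k+1}:

  H_0: rank C_0 − rank ∂_1 = 4 − 3 = 1, and the invariant factors of ∂_1 are all 1, so H_0 ≅ Z.
  H_1: rank ker ∂_1 − rank ∂_2 = (6 − 3) − 3 = 0, and the invariant factors of ∂_2 are all 1, so H_1 ≅ 0.
  H_2: rank ker ∂_2 − rank ∂_3 = (4 − 3) − 0 = 1, and there is no ∂_3, so H_2 ≅ Z.

(K is a triangulation of the 2-sphere S^2.)

Hence the Betti numbers are b_0 = 1, b_1 = 0, b_2 = 1.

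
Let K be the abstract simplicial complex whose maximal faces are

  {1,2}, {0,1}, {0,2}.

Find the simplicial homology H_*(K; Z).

H_0 ≅ Z,  H_1 ≅ Z.

Order the vertices as 0 < 1 < 2. Listing each simplex with vertices in this order, K has dimension 1 with simplices:

  0-simplices (3): [0], [1], [2]
  1-simplices (3): [0,1], [0,2], [1,2]

giving chain groups C_0 ≅ Z^3, C_1 ≅ Z^3.

The boundary map ∂_1: C_1 → C_0 is given by ∂[p,q] = [q] − [p]. For instance
  ∂[0,2] = [2] − [0].
As a 3×3 matrix over Z this has rank 2, with invariant factors (1,1).

Now H_k = ker ∂_k / im ∂_{k+1}, so:

  H_0: rank C_0 − rank ∂_1 = 3 − 2 = 1, and the invariant factors of ∂_1 are all 1, so H_0 = Z.
  H_1: rank ker ∂_1 − rank ∂_2 = (3 − 2) − 0 = 1, and there is no ∂_2, so H_1 = Z.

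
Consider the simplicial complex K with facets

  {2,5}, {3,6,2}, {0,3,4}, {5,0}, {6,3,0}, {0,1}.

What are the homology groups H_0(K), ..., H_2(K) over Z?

H_0 ≅ Z,  H_1 ≅ Z,  H_2 = 0.

We work with the vertex ordering 0 < 1 < 2 < 3 < 4 < 5 < 6. The simplices of K, each written with vertices in increasing order, are:

  0-simplices (7): [0], [1], [2], [3], [4], [5], [6]
  1-simplices (10): [0,1], [0,3], [0,4], [0,5], [0,6], [2,3], [2,5], [2,6], [3,4], [3,6]
  2-simplices (3): [0,3,4], [0,3,6], [2,3,6]

Hence C_0 ≅ Z^7, C_1 ≅ Z^10, C_2 ≅ Z^3.

Boundary ∂_1: C_1 → C_0 maps an edge to its endpoints' difference, ∂[p,q] = q − p. For instance
  ∂[0,5] = [5] − [0].
The 7×10 boundary matrix has rank 6 and Smith normal form diag(1,1,1,1,1,1).

The boundary map ∂_2: C_2 → C_1 maps a triangle to the signed sum of its edges. For instance
  ∂[2,3,6] = [3,6] − [2,6] + [2,3],
  ∂[0,3,4] = [3,4] − [0,4] + [0,3].
As a 10×3 matrix over Z this has rank 3, with invariant factors (1,1,1).

Computing H_k = (kernel of ∂_k) / (image of ∂_{k+1}):

  H_0: rank C_0 − rank ∂_1 = 7 − 6 = 1, and the invariant factors of ∂_1 are all 1, so H_0 = Z.
  H_1: rank ker ∂_1 − rank ∂_2 = (10 − 6) − 3 = 1, and the invariant factors of ∂_2 are all 1, so H_1 = Z.
  H_2: rank ker ∂_2 − rank ∂_3 = (3 − 3) − 0 = 0, and there is no ∂_3, so H_2 = 0.

As a check, the Euler characteristic is 7 − 10 + 3 = 0, which agrees with 1 − 1 + 0 = 0.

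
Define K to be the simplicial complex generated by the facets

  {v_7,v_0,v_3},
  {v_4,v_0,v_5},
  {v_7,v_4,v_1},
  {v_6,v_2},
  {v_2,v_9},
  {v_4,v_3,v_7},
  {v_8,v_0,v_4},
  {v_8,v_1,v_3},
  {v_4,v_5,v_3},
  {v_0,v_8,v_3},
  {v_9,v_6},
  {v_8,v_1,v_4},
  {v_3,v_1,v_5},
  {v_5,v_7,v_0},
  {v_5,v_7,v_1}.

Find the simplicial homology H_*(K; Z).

We work with the vertex ordering v_0 < v_1 < v_2 < v_3 < v_4 < v_5 < v_6 < v_7 < v_8 < v_9. The simplices of K, each written with vertices in increasing order, are:

  0-simplices (10): [v_0], [v_1], [v_2], [v_3], [v_4], [v_5], [v_6], [v_7], [v_8], [v_9]
  1-simplices (21): (21 of them)
  2-simplices (12): (12 of them)

so the chain groups are C_0 ≅ Z^10, C_1 ≅ Z^21, C_2 ≅ Z^12.

Boundary ∂_1: C_1 → C_0 sends each edge [p,q] (with p < q) to q − p.
As a 10×21 matrix over Z this has rank 8, with invariant factors (1,1,1,1,1,1,1,1).

The boundary map ∂_2: C_2 → C_1 acts by ∂[p,q,r] = [q,r] − [p,r] + [p,q]. For instance
  ∂[v_1,v_4,v_8] = [v_4,v_8] − [v_1,v_8] + [v_1,v_4],
  ∂[v_3,v_4,v_7] = [v_4,v_7] − [v_3,v_7] + [v_3,v_4].
This gives a 21×12 integer matrix of rank 12; reducing to Smith normal form yields diagonal entries (1,1,1,1,1,1,1,1,1,1,1,2).

Now H_k = ker ∂_k / im ∂_{k+1}, so:

  H_0: rank C_0 − rank ∂_1 = 10 − 8 = 2, and the invariant factors of ∂_1 are all 1, so H_0 = Z^2.
  H_1: rank ker ∂_1 − rank ∂_2 = (21 − 8) − 12 = 1, and ∂_2 has invariant factor 2 > 1, so H_1 = Z ⊕ Z/2.
  H_2: rank ker ∂_2 − rank ∂_3 = (12 − 12) − 0 = 0, and there is no ∂_3, so H_2 = 0.

As a check, the Euler characteristic is 10 − 21 + 12 = 1, which agrees with 2 − 1 + 0 = 1.

H_0 = Z^2,  H_1 = Z ⊕ Z/2,  H_2 = 0.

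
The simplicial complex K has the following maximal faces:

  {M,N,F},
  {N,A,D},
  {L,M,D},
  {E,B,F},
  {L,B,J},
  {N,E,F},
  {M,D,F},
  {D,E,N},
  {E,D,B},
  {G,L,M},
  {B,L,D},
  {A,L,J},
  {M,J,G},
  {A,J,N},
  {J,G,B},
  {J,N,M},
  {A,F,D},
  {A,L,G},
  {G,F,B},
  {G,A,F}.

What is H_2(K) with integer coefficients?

H_2 ≅ 0.

Fix the vertex order A < B < D < E < F < G < J < L < M < N and write every simplex with vertices in increasing order. Then dim K = 2 and the simplices of K are:

  0-simplices (10): A, B, D, E, F, G, J, L, M, N
  1-simplices (30): AD, AF, AG, AJ, AL, AN, BD, BE, BF, BG, BJ, BL, DE, DF, DL, DM, DN, EF, EN, FG, FM, FN, GJ, GL, GM, JL, JM, JN, LM, MN
  2-simplices (20): ADF, ADN, AFG, AGL, AJL, AJN, BDE, BDL, BEF, BFG, BGJ, BJL, DEN, DFM, DLM, EFN, FMN, GJM, GLM, JMN

Hence C_0 ≅ Z^10, C_1 ≅ Z^30, C_2 ≅ Z^20.

The boundary map ∂_1: C_1 → C_0 maps an edge to its endpoints' difference, ∂[p,q] = q − p. For instance
  ∂DM = M − D.
This gives a 10×30 integer matrix of rank 9; reducing to Smith normal form yields diagonal entries (1,1,1,1,1,1,1,1,1).

The boundary map ∂_2: C_2 → C_1 acts by ∂[p,q,r] = [q,r] − [p,r] + [p,q]. For instance
  ∂GJM = JM − GM + GJ,
  ∂AJL = JL − AL + AJ.
As a 30×20 matrix over Z this has rank 20, with invariant factors (1,1,1,1,1,1,1,1,1,1,1,1,1,1,1,1,1,1,1,2).

Reading off H_k = ker ∂_k / im ∂_{k+1}:

  H_2: rank ker ∂_2 − rank ∂_3 = (20 − 20) − 0 = 0, and there is no ∂_3, so H_2 = 0.

(K is a triangulation of the Klein bottle.)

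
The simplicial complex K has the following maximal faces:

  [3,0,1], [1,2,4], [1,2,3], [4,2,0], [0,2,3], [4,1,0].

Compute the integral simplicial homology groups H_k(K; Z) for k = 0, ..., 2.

H_0 = Z,  H_1 = 0,  H_2 = Z.

K has 5 vertices, 9 edges, 6 triangles.
rank ∂_0 = 0, rank ∂_1 = 4 ⇒ b_0 = 5 − 0 − 4 = 1; all invariant factors of ∂_1 are 1 so no torsion. So H_0 ≅ Z.
rank ∂_1 = 4, rank ∂_2 = 5 ⇒ b_1 = 9 − 4 − 5 = 0; all invariant factors of ∂_2 are 1 so no torsion. So H_1 ≅ 0.
rank ∂_2 = 5, rank ∂_3 = 0 ⇒ b_2 = 6 − 5 − 0 = 1. So H_2 ≅ Z.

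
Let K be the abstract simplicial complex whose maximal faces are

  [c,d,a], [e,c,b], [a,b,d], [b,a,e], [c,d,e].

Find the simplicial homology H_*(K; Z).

Fix the vertex order a < b < c < d < e and write every simplex with vertices in increasing order. Then dim K = 2 and the simplices of K are:

  0-simplices (5): a, b, c, d, e
  1-simplices (10): ab, ac, ad, ae, bc, bd, be, cd, ce, de
  2-simplices (5): abd, abe, acd, bce, cde

so the chain groups are C_0 ≅ Z^5, C_1 ≅ Z^10, C_2 ≅ Z^5.

The boundary map ∂_1: C_1 → C_0 is given by ∂[p,q] = [q] − [p]. For instance
  ∂ad = d − a.
The 5×10 boundary matrix has rank 4 and Smith normal form diag(1,1,1,1).

The boundary map ∂_2: C_2 → C_1 maps a triangle to the signed sum of its edges. For instance
  ∂abd = bd − ad + ab,
  ∂cde = de − ce + cd.
The 10×5 boundary matrix has rank 5 and Smith normal form diag(1,1,1,1,1).

Computing H_k = (kernel of ∂_k) / (image of ∂_{k+1}):

  H_0: rank C_0 − rank ∂_1 = 5 − 4 = 1, and the invariant factors of ∂_1 are all 1, so H_0 = Z.
  H_1: rank ker ∂_1 − rank ∂_2 = (10 − 4) − 5 = 1, and the invariant factors of ∂_2 are all 1, so H_1 = Z.
  H_2: rank ker ∂_2 − rank ∂_3 = (5 − 5) − 0 = 0, and there is no ∂_3, so H_2 = 0.

(K is a triangulation of the Möbius band.)

H_0 = Z,  H_1 = Z,  H_2 = 0.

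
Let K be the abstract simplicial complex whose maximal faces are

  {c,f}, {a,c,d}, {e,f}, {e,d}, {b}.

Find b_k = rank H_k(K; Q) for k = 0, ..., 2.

We work with the vertex ordering a < b < c < d < e < f. The simplices of K, each written with vertices in increasing order, are:

  0-simplices (6): a, b, c, d, e, f
  1-simplices (6): ac, ad, cd, cf, de, ef
  2-simplices (1): acd

Hence C_0 ≅ Z^6, C_1 ≅ Z^6, C_2 ≅ Z^1.

The boundary map ∂_1: C_1 → C_0 maps an edge to its endpoints' difference, ∂[p,q] = q − p.
This gives a 6×6 integer matrix of rank 4; reducing to Smith normal form yields diagonal entries (1,1,1,1).

The boundary map ∂_2: C_2 → C_1 maps a triangle to the signed sum of its edges. For instance
  ∂acd = cd − ad + ac.
The resulting 6×1 matrix has rank 1, and its Smith normal form has invariant factors (1).

Now H_k = ker ∂_k / im ∂_{k+1}, so:

  H_0: rank C_0 − rank ∂_1 = 6 − 4 = 2, and the invariant factors of ∂_1 are all 1, so H_0 = Z^2.
  H_1: rank ker ∂_1 − rank ∂_2 = (6 − 4) − 1 = 1, and the invariant factors of ∂_2 are all 1, so H_1 = Z.
  H_2: rank ker ∂_2 − rank ∂_3 = (1 − 1) − 0 = 0, and there is no ∂_3, so H_2 = 0.

Hence the Betti numbers are b_0 = 2, b_1 = 1, b_2 = 0.

b_0 = 2, b_1 = 1, b_2 = 0.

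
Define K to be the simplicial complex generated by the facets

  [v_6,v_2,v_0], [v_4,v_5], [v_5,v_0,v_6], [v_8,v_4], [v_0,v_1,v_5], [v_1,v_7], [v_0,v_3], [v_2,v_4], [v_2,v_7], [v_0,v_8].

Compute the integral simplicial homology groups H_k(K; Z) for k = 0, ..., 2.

H_0 = Z,  H_1 = Z^3,  H_2 = 0.

Take the total order v_0 < v_1 < v_2 < v_3 < v_4 < v_5 < v_6 < v_7 < v_8 on the vertex set. Then K (dimension 2) consists of the simplices:

  0-simplices (9): [v_0], [v_1], [v_2], [v_3], [v_4], [v_5], [v_6], [v_7], [v_8]
  1-simplices (14): [v_0,v_1], [v_0,v_2], [v_0,v_3], [v_0,v_5], [v_0,v_6], [v_0,v_8], [v_1,v_5], [v_1,v_7], [v_2,v_4], [v_2,v_6], [v_2,v_7], [v_4,v_5], [v_4,v_8], [v_5,v_6]
  2-simplices (3): [v_0,v_1,v_5], [v_0,v_2,v_6], [v_0,v_5,v_6]

so the chain groups are C_0 ≅ Z^9, C_1 ≅ Z^14, C_2 ≅ Z^3.

The boundary map ∂_1: C_1 → C_0 is given by ∂[p,q] = [q] − [p].
The 9×14 boundary matrix has rank 8 and Smith normal form diag(1,1,1,1,1,1,1,1).

Boundary ∂_2: C_2 → C_1 acts by ∂[p,q,r] = [q,r] − [p,r] + [p,q]. For instance
  ∂[v_0,v_2,v_6] = [v_2,v_6] − [v_0,v_6] + [v_0,v_2],
  ∂[v_0,v_1,v_5] = [v_1,v_5] − [v_0,v_5] + [v_0,v_1].
This gives a 14×3 integer matrix of rank 3; reducing to Smith normal form yields diagonal entries (1,1,1).

Now H_k = ker ∂_k / im ∂_{k+1}, so:

  H_0: rank C_0 − rank ∂_1 = 9 − 8 = 1, and the invariant factors of ∂_1 are all 1, so H_0 = Z.
  H_1: rank ker ∂_1 − rank ∂_2 = (14 − 8) − 3 = 3, and the invariant factors of ∂_2 are all 1, so H_1 = Z^3.
  H_2: rank ker ∂_2 − rank ∂_3 = (3 − 3) − 0 = 0, and there is no ∂_3, so H_2 = 0.

As a check, the Euler characteristic is 9 − 14 + 3 = -2, which agrees with 1 − 3 + 0 = -2.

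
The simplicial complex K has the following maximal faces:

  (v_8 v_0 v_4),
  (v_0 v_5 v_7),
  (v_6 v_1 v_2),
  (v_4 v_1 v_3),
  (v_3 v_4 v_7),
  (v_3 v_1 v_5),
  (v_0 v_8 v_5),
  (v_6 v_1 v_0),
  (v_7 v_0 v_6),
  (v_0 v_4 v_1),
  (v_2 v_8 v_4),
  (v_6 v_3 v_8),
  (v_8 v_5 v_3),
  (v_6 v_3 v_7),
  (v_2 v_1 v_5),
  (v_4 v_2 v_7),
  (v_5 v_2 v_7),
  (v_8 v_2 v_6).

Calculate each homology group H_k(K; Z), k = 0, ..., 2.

H_0 ≅ Z,  H_1 ≅ Z^2,  H_2 ≅ Z.

We work with the vertex ordering v_0 < v_1 < v_2 < v_3 < v_4 < v_5 < v_6 < v_7 < v_8. The simplices of K, each written with vertices in increasing order, are:

  0-simplices (9): [v_0], [v_1], [v_2], [v_3], [v_4], [v_5], [v_6], [v_7], [v_8]
  1-simplices (27): (27 of them)
  2-simplices (18): (18 of them)

so the chain groups are C_0 ≅ Z^9, C_1 ≅ Z^27, C_2 ≅ Z^18.

∂_1: C_1 → C_0 maps an edge to its endpoints' difference, ∂[p,q] = q − p. For instance
  ∂[v_1,v_3] = [v_3] − [v_1].
The 9×27 boundary matrix has rank 8 and Smith normal form diag(1,1,1,1,1,1,1,1).

The boundary map ∂_2: C_2 → C_1 sends each 2-simplex [p,q,r] to [q,r] − [p,r] + [p,q]. For instance
  ∂[v_1,v_3,v_4] = [v_3,v_4] − [v_1,v_4] + [v_1,v_3],
  ∂[v_0,v_6,v_7] = [v_6,v_7] − [v_0,v_7] + [v_0,v_6].
As a 27×18 matrix over Z this has rank 17, with invariant factors (1,1,1,1,1,1,1,1,1,1,1,1,1,1,1,1,1).

Now H_k = ker ∂_k / im ∂_{k+1}, so:

  H_0: rank C_0 − rank ∂_1 = 9 − 8 = 1, and the invariant factors of ∂_1 are all 1, so H_0 = Z.
  H_1: rank ker ∂_1 − rank ∂_2 = (27 − 8) − 17 = 2, and the invariant factors of ∂_2 are all 1, so H_1 = Z^2.
  H_2: rank ker ∂_2 − rank ∂_3 = (18 − 17) − 0 = 1, and there is no ∂_3, so H_2 = Z.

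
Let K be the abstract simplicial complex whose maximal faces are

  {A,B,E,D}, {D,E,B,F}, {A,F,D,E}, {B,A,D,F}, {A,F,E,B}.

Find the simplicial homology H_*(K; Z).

H_0 = Z,  H_1 = 0,  H_2 = 0,  H_3 = Z.

We work with the vertex ordering A < B < D < E < F. The simplices of K, each written with vertices in increasing order, are:

  0-simplices (5): A, B, D, E, F
  1-simplices (10): AB, AD, AE, AF, BD, BE, BF, DE, DF, EF
  2-simplices (10): ABD, ABE, ABF, ADE, ADF, AEF, BDE, BDF, BEF, DEF
  3-simplices (5): ABDE, ABDF, ABEF, ADEF, BDEF

Hence C_0 ≅ Z^5, C_1 ≅ Z^10, C_2 ≅ Z^10, C_3 ≅ Z^5.

Boundary ∂_1: C_1 → C_0 sends each edge [p,q] (with p < q) to q − p.
This gives a 5×10 integer matrix of rank 4; reducing to Smith normal form yields diagonal entries (1,1,1,1).

∂_2: C_2 → C_1 acts by ∂[p,q,r] = [q,r] − [p,r] + [p,q]. For instance
  ∂ADF = DF − AF + AD,
  ∂ADE = DE − AE + AD.
The resulting 10×10 matrix has rank 6, and its Smith normal form has invariant factors (1,1,1,1,1,1).

∂_3: C_3 → C_2 sends each 3-simplex σ to the alternating sum Σ_i (−1)^i (σ with its i-th vertex removed). For instance
  ∂ABEF = BEF − AEF + ABF − ABE,
  ∂ABDE = BDE − ADE + ABE − ABD.
The resulting 10×5 matrix has rank 4, and its Smith normal form has invariant factors (1,1,1,1).

Reading off H_k = ker ∂_k / im ∂_{k+1}:

  H_0: rank C_0 − rank ∂_1 = 5 − 4 = 1, and the invariant factors of ∂_1 are all 1, so H_0 = Z.
  H_1: rank ker ∂_1 − rank ∂_2 = (10 − 4) − 6 = 0, and the invariant factors of ∂_2 are all 1, so H_1 = 0.
  H_2: rank ker ∂_2 − rank ∂_3 = (10 − 6) − 4 = 0, and the invariant factors of ∂_3 are all 1, so H_2 = 0.
  H_3: rank ker ∂_3 − rank ∂_4 = (5 − 4) − 0 = 1, and there is no ∂_4, so H_3 = Z.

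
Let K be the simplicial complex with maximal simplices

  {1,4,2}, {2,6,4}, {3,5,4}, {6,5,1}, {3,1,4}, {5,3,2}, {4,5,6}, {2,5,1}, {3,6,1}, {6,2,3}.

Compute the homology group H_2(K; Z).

H_2 = 0.

Order the vertices as 1 < 2 < 3 < 4 < 5 < 6. Listing each simplex with vertices in this order, K has dimension 2 with simplices:

  0-simplices (6): [1], [2], [3], [4], [5], [6]
  1-simplices (15): [1,2], [1,3], [1,4], [1,5], [1,6], [2,3], [2,4], [2,5], [2,6], [3,4], [3,5], [3,6], [4,5], [4,6], [5,6]
  2-simplices (10): [1,2,4], [1,2,5], [1,3,4], [1,3,6], [1,5,6], [2,3,5], [2,3,6], [2,4,6], [3,4,5], [4,5,6]

so the chain groups are C_0 ≅ Z^6, C_1 ≅ Z^15, C_2 ≅ Z^10.

The boundary map ∂_1: C_1 → C_0 is given by ∂[p,q] = [q] − [p].
The resulting 6×15 matrix has rank 5, and its Smith normal form has invariant factors (1,1,1,1,1).

Boundary ∂_2: C_2 → C_1 acts by ∂[p,q,r] = [q,r] − [p,r] + [p,q]. For instance
  ∂[1,3,6] = [3,6] − [1,6] + [1,3],
  ∂[4,5,6] = [5,6] − [4,6] + [4,5].
The 15×10 boundary matrix has rank 10 and Smith normal form diag(1,1,1,1,1,1,1,1,1,2).

From H_k ≅ ker(∂_k) / im(∂_{k+1}) we obtain:

  H_2: rank ker ∂_2 − rank ∂_3 = (10 − 10) − 0 = 0, and there is no ∂_3, so H_2 ≅ 0.

(K is a triangulation of the real projective plane RP^2.)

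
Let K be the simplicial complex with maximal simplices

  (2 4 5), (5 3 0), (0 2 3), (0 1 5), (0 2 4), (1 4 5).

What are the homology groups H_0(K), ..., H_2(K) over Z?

Order the vertices as 0 < 1 < 2 < 3 < 4 < 5. Listing each simplex with vertices in this order, K has dimension 2 with simplices:

  0-simplices (6): [0], [1], [2], [3], [4], [5]
  1-simplices (12): [0,1], [0,2], [0,3], [0,4], [0,5], [1,4], [1,5], [2,3], [2,4], [2,5], [3,5], [4,5]
  2-simplices (6): [0,1,5], [0,2,3], [0,2,4], [0,3,5], [1,4,5], [2,4,5]

giving chain groups C_0 ≅ Z^6, C_1 ≅ Z^12, C_2 ≅ Z^6.

Boundary ∂_1: C_1 → C_0 maps an edge to its endpoints' difference, ∂[p,q] = q − p.
This gives a 6×12 integer matrix of rank 5; reducing to Smith normal form yields diagonal entries (1,1,1,1,1).

Boundary ∂_2: C_2 → C_1 maps a triangle to the signed sum of its edges. For instance
  ∂[1,4,5] = [4,5] − [1,5] + [1,4],
  ∂[0,2,4] = [2,4] − [0,4] + [0,2].
The 12×6 boundary matrix has rank 6 and Smith normal form diag(1,1,1,1,1,1).

Now H_k = ker ∂_k / im ∂_{k+1}, so:

  H_0: rank C_0 − rank ∂_1 = 6 − 5 = 1, and the invariant factors of ∂_1 are all 1, so H_0 ≅ Z.
  H_1: rank ker ∂_1 − rank ∂_2 = (12 − 5) − 6 = 1, and the invariant factors of ∂_2 are all 1, so H_1 ≅ Z.
  H_2: rank ker ∂_2 − rank ∂_3 = (6 − 6) − 0 = 0, and there is no ∂_3, so H_2 ≅ 0.

H_0 = Z,  H_1 = Z,  H_2 = 0.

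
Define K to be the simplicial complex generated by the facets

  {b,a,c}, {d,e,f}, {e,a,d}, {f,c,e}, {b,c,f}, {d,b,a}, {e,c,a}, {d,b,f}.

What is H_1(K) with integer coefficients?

H_1 = 0.

Fix the vertex order a < b < c < d < e < f and write every simplex with vertices in increasing order. Then dim K = 2 and the simplices of K are:

  0-simplices (6): a, b, c, d, e, f
  1-simplices (12): ab, ac, ad, ae, bc, bd, bf, ce, cf, de, df, ef
  2-simplices (8): abc, abd, ace, ade, bcf, bdf, cef, def

so the chain groups are C_0 ≅ Z^6, C_1 ≅ Z^12, C_2 ≅ Z^8.

Boundary ∂_1: C_1 → C_0 sends each edge [p,q] (with p < q) to q − p. For instance
  ∂ef = f − e.
This gives a 6×12 integer matrix of rank 5; reducing to Smith normal form yields diagonal entries (1,1,1,1,1).

Boundary ∂_2: C_2 → C_1 sends each 2-simplex [p,q,r] to [q,r] − [p,r] + [p,q]. For instance
  ∂def = ef − df + de,
  ∂ace = ce − ae + ac.
As a 12×8 matrix over Z this has rank 7, with invariant factors (1,1,1,1,1,1,1).

Now H_k = ker ∂_k / im ∂_{k+1}, so:

  H_1: rank ker ∂_1 − rank ∂_2 = (12 − 5) − 7 = 0, and the invariant factors of ∂_2 are all 1, so H_1 ≅ 0.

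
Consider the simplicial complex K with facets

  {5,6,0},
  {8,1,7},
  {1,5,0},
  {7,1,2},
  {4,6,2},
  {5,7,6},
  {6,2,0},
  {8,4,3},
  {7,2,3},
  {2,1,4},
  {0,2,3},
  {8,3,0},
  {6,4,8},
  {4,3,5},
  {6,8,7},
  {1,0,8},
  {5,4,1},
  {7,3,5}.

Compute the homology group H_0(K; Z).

H_0 = Z.

We work with the vertex ordering 0 < 1 < 2 < 3 < 4 < 5 < 6 < 7 < 8. The simplices of K, each written with vertices in increasing order, are:

  0-simplices (9): [0], [1], [2], [3], [4], [5], [6], [7], [8]
  1-simplices (27): (27 of them)
  2-simplices (18): [0,1,5], [0,1,8], [0,2,3], [0,2,6], [0,3,8], [0,5,6], [1,2,4], [1,2,7], [1,4,5], [1,7,8], [2,3,7], [2,4,6], [3,4,5], [3,4,8], [3,5,7], [4,6,8], [5,6,7], [6,7,8]

so the chain groups are C_0 ≅ Z^9, C_1 ≅ Z^27, C_2 ≅ Z^18.

The boundary map ∂_1: C_1 → C_0 maps an edge to its endpoints' difference, ∂[p,q] = q − p. For instance
  ∂[0,5] = [5] − [0].
This gives a 9×27 integer matrix of rank 8; reducing to Smith normal form yields diagonal entries (1,1,1,1,1,1,1,1).

∂_2: C_2 → C_1 acts by ∂[p,q,r] = [q,r] − [p,r] + [p,q]. For instance
  ∂[3,4,5] = [4,5] − [3,5] + [3,4],
  ∂[1,4,5] = [4,5] − [1,5] + [1,4].
The resulting 27×18 matrix has rank 17, and its Smith normal form has invariant factors (1,1,1,1,1,1,1,1,1,1,1,1,1,1,1,1,1).

Reading off H_k = ker ∂_k / im ∂_{k+1}:

  H_0: rank C_0 − rank ∂_1 = 9 − 8 = 1, and the invariant factors of ∂_1 are all 1, so H_0 = Z.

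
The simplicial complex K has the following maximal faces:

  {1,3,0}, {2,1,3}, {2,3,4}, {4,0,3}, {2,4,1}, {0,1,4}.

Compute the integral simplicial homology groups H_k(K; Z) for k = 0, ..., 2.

H_0 = Z,  H_1 = 0,  H_2 = Z.

Fix the vertex order 0 < 1 < 2 < 3 < 4 and write every simplex with vertices in increasing order. Then dim K = 2 and the simplices of K are:

  0-simplices (5): [0], [1], [2], [3], [4]
  1-simplices (9): [0,1], [0,3], [0,4], [1,2], [1,3], [1,4], [2,3], [2,4], [3,4]
  2-simplices (6): [0,1,3], [0,1,4], [0,3,4], [1,2,3], [1,2,4], [2,3,4]

so the chain groups are C_0 ≅ Z^5, C_1 ≅ Z^9, C_2 ≅ Z^6.

The boundary map ∂_1: C_1 → C_0 sends each edge [p,q] (with p < q) to q − p.
This gives a 5×9 integer matrix of rank 4; reducing to Smith normal form yields diagonal entries (1,1,1,1).

∂_2: C_2 → C_1 maps a triangle to the signed sum of its edges. For instance
  ∂[0,1,4] = [1,4] − [0,4] + [0,1],
  ∂[0,3,4] = [3,4] − [0,4] + [0,3].
This gives a 9×6 integer matrix of rank 5; reducing to Smith normal form yields diagonal entries (1,1,1,1,1).

From H_k ≅ ker(∂_k) / im(∂_{k+1}) we obtain:

  H_0: rank C_0 − rank ∂_1 = 5 − 4 = 1, and the invariant factors of ∂_1 are all 1, so H_0 = Z.
  H_1: rank ker ∂_1 − rank ∂_2 = (9 − 4) − 5 = 0, and the invariant factors of ∂_2 are all 1, so H_1 = 0.
  H_2: rank ker ∂_2 − rank ∂_3 = (6 − 5) − 0 = 1, and there is no ∂_3, so H_2 = Z.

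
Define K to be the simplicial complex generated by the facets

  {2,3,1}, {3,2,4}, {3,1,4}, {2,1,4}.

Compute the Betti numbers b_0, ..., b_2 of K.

K has 4 vertices, 6 edges, 4 triangles.
rank ∂_0 = 0, rank ∂_1 = 3 ⇒ b_0 = 4 − 0 − 3 = 1; all invariant factors of ∂_1 are 1 so no torsion. So H_0 = Z.
rank ∂_1 = 3, rank ∂_2 = 3 ⇒ b_1 = 6 − 3 − 3 = 0; all invariant factors of ∂_2 are 1 so no torsion. So H_1 = 0.
rank ∂_2 = 3, rank ∂_3 = 0 ⇒ b_2 = 4 − 3 − 0 = 1. So H_2 = Z.

b_0 = 1, b_1 = 0, b_2 = 1.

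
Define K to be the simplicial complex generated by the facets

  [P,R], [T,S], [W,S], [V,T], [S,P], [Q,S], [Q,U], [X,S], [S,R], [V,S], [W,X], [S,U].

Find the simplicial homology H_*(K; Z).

H_0 = Z,  H_1 = Z^4.

K has 9 vertices, 12 edges.
rank ∂_0 = 0, rank ∂_1 = 8 ⇒ b_0 = 9 − 0 − 8 = 1; all invariant factors of ∂_1 are 1 so no torsion. So H_0 = Z.
rank ∂_1 = 8, rank ∂_2 = 0 ⇒ b_1 = 12 − 8 − 0 = 4. So H_1 = Z^4.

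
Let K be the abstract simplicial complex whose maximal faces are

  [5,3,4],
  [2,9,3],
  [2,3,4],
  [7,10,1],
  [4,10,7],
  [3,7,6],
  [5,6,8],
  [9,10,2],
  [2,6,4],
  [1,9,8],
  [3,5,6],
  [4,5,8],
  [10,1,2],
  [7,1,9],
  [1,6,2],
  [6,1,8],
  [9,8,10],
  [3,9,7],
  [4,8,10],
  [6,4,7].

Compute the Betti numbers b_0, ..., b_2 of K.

b_0 = 1, b_1 = 1, b_2 = 0.

Take the total order 1 < 2 < 3 < 4 < 5 < 6 < 7 < 8 < 9 < 10 on the vertex set. Then K (dimension 2) consists of the simplices:

  0-simplices (10): [1], [2], [3], [4], [5], [6], [7], [8], [9], [10]
  1-simplices (30): (30 of them)
  2-simplices (20): (20 of them)

Hence C_0 ≅ Z^10, C_1 ≅ Z^30, C_2 ≅ Z^20.

Boundary ∂_1: C_1 → C_0 is given by ∂[p,q] = [q] − [p].
This gives a 10×30 integer matrix of rank 9; reducing to Smith normal form yields diagonal entries (1,1,1,1,1,1,1,1,1).

∂_2: C_2 → C_1 acts by ∂[p,q,r] = [q,r] − [p,r] + [p,q]. For instance
  ∂[8,9,10] = [9,10] − [8,10] + [8,9],
  ∂[3,5,6] = [5,6] − [3,6] + [3,5].
The 30×20 boundary matrix has rank 20 and Smith normal form diag(1,1,1,1,1,1,1,1,1,1,1,1,1,1,1,1,1,1,1,2).

From H_k ≅ ker(∂_k) / im(∂_{k+1}) we obtain:

  H_0: rank C_0 − rank ∂_1 = 10 − 9 = 1, and the invariant factors of ∂_1 are all 1, so H_0 ≅ Z.
  H_1: rank ker ∂_1 − rank ∂_2 = (30 − 9) − 20 = 1, and ∂_2 has invariant factor 2 > 1, so H_1 ≅ Z × Z/2.
  H_2: rank ker ∂_2 − rank ∂_3 = (20 − 20) − 0 = 0, and there is no ∂_3, so H_2 ≅ 0.

Hence the Betti numbers are b_0 = 1, b_1 = 1, b_2 = 0.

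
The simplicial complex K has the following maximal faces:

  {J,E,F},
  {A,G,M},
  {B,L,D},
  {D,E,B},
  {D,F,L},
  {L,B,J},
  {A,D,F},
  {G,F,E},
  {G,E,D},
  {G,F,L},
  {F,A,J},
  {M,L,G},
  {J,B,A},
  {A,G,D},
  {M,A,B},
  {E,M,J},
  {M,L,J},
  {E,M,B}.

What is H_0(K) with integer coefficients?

H_0 = Z.

Fix the vertex order A < B < D < E < F < G < J < L < M and write every simplex with vertices in increasing order. Then dim K = 2 and the simplices of K are:

  0-simplices (9): A, B, D, E, F, G, J, L, M
  1-simplices (27): AB, AD, AF, AG, AJ, AM, BD, BE, BJ, BL, BM, DE, DF, DG, DL, EF, EG, EJ, EM, FG, FJ, FL, GL, GM, JL, JM, LM
  2-simplices (18): ABJ, ABM, ADF, ADG, AFJ, AGM, BDE, BDL, BEM, BJL, DEG, DFL, EFG, EFJ, EJM, FGL, GLM, JLM

giving chain groups C_0 ≅ Z^9, C_1 ≅ Z^27, C_2 ≅ Z^18.

∂_1: C_1 → C_0 maps an edge to its endpoints' difference, ∂[p,q] = q − p.
The resulting 9×27 matrix has rank 8, and its Smith normal form has invariant factors (1,1,1,1,1,1,1,1).

∂_2: C_2 → C_1 sends each 2-simplex [p,q,r] to [q,r] − [p,r] + [p,q]. For instance
  ∂DFL = FL − DL + DF,
  ∂EJM = JM − EM + EJ.
As a 27×18 matrix over Z this has rank 18, with invariant factors (1,1,1,1,1,1,1,1,1,1,1,1,1,1,1,1,1,2).

Computing H_k = (kernel of ∂_k) / (image of ∂_{k+1}):

  H_0: rank C_0 − rank ∂_1 = 9 − 8 = 1, and the invariant factors of ∂_1 are all 1, so H_0 = Z.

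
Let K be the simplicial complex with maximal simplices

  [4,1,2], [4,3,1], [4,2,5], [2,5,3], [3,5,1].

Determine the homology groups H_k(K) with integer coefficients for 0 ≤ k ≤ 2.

H_0 ≅ Z,  H_1 ≅ Z,  H_2 = 0.

Order the vertices as 1 < 2 < 3 < 4 < 5. Listing each simplex with vertices in this order, K has dimension 2 with simplices:

  0-simplices (5): [1], [2], [3], [4], [5]
  1-simplices (10): [1,2], [1,3], [1,4], [1,5], [2,3], [2,4], [2,5], [3,4], [3,5], [4,5]
  2-simplices (5): [1,2,4], [1,3,4], [1,3,5], [2,3,5], [2,4,5]

giving chain groups C_0 ≅ Z^5, C_1 ≅ Z^10, C_2 ≅ Z^5.

∂_1: C_1 → C_0 is given by ∂[p,q] = [q] − [p].
As a 5×10 matrix over Z this has rank 4, with invariant factors (1,1,1,1).

Boundary ∂_2: C_2 → C_1 maps a triangle to the signed sum of its edges. For instance
  ∂[1,3,4] = [3,4] − [1,4] + [1,3],
  ∂[1,2,4] = [2,4] − [1,4] + [1,2].
As a 10×5 matrix over Z this has rank 5, with invariant factors (1,1,1,1,1).

Now H_k = ker ∂_k / im ∂_{k+1}, so:

  H_0: rank C_0 − rank ∂_1 = 5 − 4 = 1, and the invariant factors of ∂_1 are all 1, so H_0 = Z.
  H_1: rank ker ∂_1 − rank ∂_2 = (10 − 4) − 5 = 1, and the invariant factors of ∂_2 are all 1, so H_1 = Z.
  H_2: rank ker ∂_2 − rank ∂_3 = (5 − 5) − 0 = 0, and there is no ∂_3, so H_2 = 0.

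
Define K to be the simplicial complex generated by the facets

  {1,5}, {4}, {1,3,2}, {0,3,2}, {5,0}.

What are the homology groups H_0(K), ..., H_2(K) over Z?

We work with the vertex ordering 0 < 1 < 2 < 3 < 4 < 5. The simplices of K, each written with vertices in increasing order, are:

  0-simplices (6): [0], [1], [2], [3], [4], [5]
  1-simplices (7): [0,2], [0,3], [0,5], [1,2], [1,3], [1,5], [2,3]
  2-simplices (2): [0,2,3], [1,2,3]

so the chain groups are C_0 ≅ Z^6, C_1 ≅ Z^7, C_2 ≅ Z^2.

∂_1: C_1 → C_0 sends each edge [p,q] (with p < q) to q − p. For instance
  ∂[2,3] = [3] − [2].
This gives a 6×7 integer matrix of rank 4; reducing to Smith normal form yields diagonal entries (1,1,1,1).

The boundary map ∂_2: C_2 → C_1 maps a triangle to the signed sum of its edges. For instance
  ∂[1,2,3] = [2,3] − [1,3] + [1,2],
  ∂[0,2,3] = [2,3] − [0,3] + [0,2].
The resulting 7×2 matrix has rank 2, and its Smith normal form has invariant factors (1,1).

Reading off H_k = ker ∂_k / im ∂_{k+1}:

  H_0: rank C_0 − rank ∂_1 = 6 − 4 = 2, and the invariant factors of ∂_1 are all 1, so H_0 = Z^2.
  H_1: rank ker ∂_1 − rank ∂_2 = (7 − 4) − 2 = 1, and the invariant factors of ∂_2 are all 1, so H_1 = Z.
  H_2: rank ker ∂_2 − rank ∂_3 = (2 − 2) − 0 = 0, and there is no ∂_3, so H_2 = 0.

As a check, the Euler characteristic is 6 − 7 + 2 = 1, which agrees with 2 − 1 + 0 = 1.

H_0 ≅ Z^2,  H_1 ≅ Z,  H_2 = 0.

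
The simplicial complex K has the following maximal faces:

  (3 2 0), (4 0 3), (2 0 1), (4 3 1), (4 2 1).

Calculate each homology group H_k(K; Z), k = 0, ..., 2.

K has 5 vertices, 10 edges, 5 triangles.
rank ∂_0 = 0, rank ∂_1 = 4 ⇒ b_0 = 5 − 0 − 4 = 1; all invariant factors of ∂_1 are 1 so no torsion. So H_0 = Z.
rank ∂_1 = 4, rank ∂_2 = 5 ⇒ b_1 = 10 − 4 − 5 = 1; all invariant factors of ∂_2 are 1 so no torsion. So H_1 = Z.
rank ∂_2 = 5, rank ∂_3 = 0 ⇒ b_2 = 5 − 5 − 0 = 0. So H_2 = 0.

H_0 = Z,  H_1 = Z,  H_2 = 0.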